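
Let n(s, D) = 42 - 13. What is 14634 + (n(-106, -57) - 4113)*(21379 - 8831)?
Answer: -51231398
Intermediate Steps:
n(s, D) = 29
14634 + (n(-106, -57) - 4113)*(21379 - 8831) = 14634 + (29 - 4113)*(21379 - 8831) = 14634 - 4084*12548 = 14634 - 51246032 = -51231398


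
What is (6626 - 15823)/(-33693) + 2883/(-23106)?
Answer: 38456321/259503486 ≈ 0.14819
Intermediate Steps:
(6626 - 15823)/(-33693) + 2883/(-23106) = -9197*(-1/33693) + 2883*(-1/23106) = 9197/33693 - 961/7702 = 38456321/259503486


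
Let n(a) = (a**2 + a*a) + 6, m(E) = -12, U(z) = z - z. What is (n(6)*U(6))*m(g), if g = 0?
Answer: 0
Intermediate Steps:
U(z) = 0
n(a) = 6 + 2*a**2 (n(a) = (a**2 + a**2) + 6 = 2*a**2 + 6 = 6 + 2*a**2)
(n(6)*U(6))*m(g) = ((6 + 2*6**2)*0)*(-12) = ((6 + 2*36)*0)*(-12) = ((6 + 72)*0)*(-12) = (78*0)*(-12) = 0*(-12) = 0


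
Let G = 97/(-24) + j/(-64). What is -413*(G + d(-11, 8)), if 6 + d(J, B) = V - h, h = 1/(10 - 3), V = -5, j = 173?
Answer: 1418419/192 ≈ 7387.6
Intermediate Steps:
h = ⅐ (h = 1/7 = ⅐ ≈ 0.14286)
G = -1295/192 (G = 97/(-24) + 173/(-64) = 97*(-1/24) + 173*(-1/64) = -97/24 - 173/64 = -1295/192 ≈ -6.7448)
d(J, B) = -78/7 (d(J, B) = -6 + (-5 - 1*⅐) = -6 + (-5 - ⅐) = -6 - 36/7 = -78/7)
-413*(G + d(-11, 8)) = -413*(-1295/192 - 78/7) = -413*(-24041/1344) = 1418419/192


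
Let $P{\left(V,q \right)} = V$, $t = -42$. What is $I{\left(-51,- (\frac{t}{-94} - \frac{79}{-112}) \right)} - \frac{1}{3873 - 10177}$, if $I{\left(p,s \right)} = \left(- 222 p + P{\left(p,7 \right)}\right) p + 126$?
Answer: $- \frac{3622877279}{6304} \approx -5.747 \cdot 10^{5}$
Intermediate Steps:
$I{\left(p,s \right)} = 126 - 221 p^{2}$ ($I{\left(p,s \right)} = \left(- 222 p + p\right) p + 126 = - 221 p p + 126 = - 221 p^{2} + 126 = 126 - 221 p^{2}$)
$I{\left(-51,- (\frac{t}{-94} - \frac{79}{-112}) \right)} - \frac{1}{3873 - 10177} = \left(126 - 221 \left(-51\right)^{2}\right) - \frac{1}{3873 - 10177} = \left(126 - 574821\right) - \frac{1}{-6304} = \left(126 - 574821\right) - - \frac{1}{6304} = -574695 + \frac{1}{6304} = - \frac{3622877279}{6304}$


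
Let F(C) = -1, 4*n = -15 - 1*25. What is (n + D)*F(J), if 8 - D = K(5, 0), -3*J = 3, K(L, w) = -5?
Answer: -3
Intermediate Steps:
J = -1 (J = -⅓*3 = -1)
D = 13 (D = 8 - 1*(-5) = 8 + 5 = 13)
n = -10 (n = (-15 - 1*25)/4 = (-15 - 25)/4 = (¼)*(-40) = -10)
(n + D)*F(J) = (-10 + 13)*(-1) = 3*(-1) = -3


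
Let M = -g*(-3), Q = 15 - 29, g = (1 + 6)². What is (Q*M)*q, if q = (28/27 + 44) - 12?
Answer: -611912/9 ≈ -67990.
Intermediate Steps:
g = 49 (g = 7² = 49)
Q = -14
M = 147 (M = -1*49*(-3) = -49*(-3) = 147)
q = 892/27 (q = (28*(1/27) + 44) - 12 = (28/27 + 44) - 12 = 1216/27 - 12 = 892/27 ≈ 33.037)
(Q*M)*q = -14*147*(892/27) = -2058*892/27 = -611912/9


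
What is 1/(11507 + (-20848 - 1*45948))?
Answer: -1/55289 ≈ -1.8087e-5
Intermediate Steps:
1/(11507 + (-20848 - 1*45948)) = 1/(11507 + (-20848 - 45948)) = 1/(11507 - 66796) = 1/(-55289) = -1/55289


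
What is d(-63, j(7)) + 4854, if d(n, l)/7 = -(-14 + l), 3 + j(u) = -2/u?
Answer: 4975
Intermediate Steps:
j(u) = -3 - 2/u
d(n, l) = 98 - 7*l (d(n, l) = 7*(-(-14 + l)) = 7*(14 - l) = 98 - 7*l)
d(-63, j(7)) + 4854 = (98 - 7*(-3 - 2/7)) + 4854 = (98 - 7*(-23/7)) + 4854 = (98 + 23) + 4854 = 121 + 4854 = 4975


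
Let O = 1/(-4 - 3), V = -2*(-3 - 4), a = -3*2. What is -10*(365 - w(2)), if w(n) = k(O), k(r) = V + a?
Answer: -3570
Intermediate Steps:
a = -6
V = 14 (V = -2*(-7) = 14)
O = -1/7 (O = 1/(-7) = -1/7 ≈ -0.14286)
k(r) = 8 (k(r) = 14 - 6 = 8)
w(n) = 8
-10*(365 - w(2)) = -10*(365 - 1*8) = -10*(365 - 8) = -10*357 = -3570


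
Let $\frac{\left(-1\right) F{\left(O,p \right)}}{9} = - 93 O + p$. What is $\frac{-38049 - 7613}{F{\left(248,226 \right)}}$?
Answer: $- \frac{22831}{102771} \approx -0.22215$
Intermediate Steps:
$F{\left(O,p \right)} = - 9 p + 837 O$ ($F{\left(O,p \right)} = - 9 \left(- 93 O + p\right) = - 9 \left(p - 93 O\right) = - 9 p + 837 O$)
$\frac{-38049 - 7613}{F{\left(248,226 \right)}} = \frac{-38049 - 7613}{\left(-9\right) 226 + 837 \cdot 248} = - \frac{45662}{-2034 + 207576} = - \frac{45662}{205542} = \left(-45662\right) \frac{1}{205542} = - \frac{22831}{102771}$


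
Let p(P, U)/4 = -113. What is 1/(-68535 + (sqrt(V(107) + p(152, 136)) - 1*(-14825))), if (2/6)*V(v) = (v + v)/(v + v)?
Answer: -53710/2884764549 - I*sqrt(449)/2884764549 ≈ -1.8619e-5 - 7.3454e-9*I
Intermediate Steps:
V(v) = 3 (V(v) = 3*((v + v)/(v + v)) = 3*((2*v)/((2*v))) = 3*((2*v)*(1/(2*v))) = 3*1 = 3)
p(P, U) = -452 (p(P, U) = 4*(-113) = -452)
1/(-68535 + (sqrt(V(107) + p(152, 136)) - 1*(-14825))) = 1/(-68535 + (sqrt(3 - 452) - 1*(-14825))) = 1/(-68535 + (sqrt(-449) + 14825)) = 1/(-68535 + (I*sqrt(449) + 14825)) = 1/(-68535 + (14825 + I*sqrt(449))) = 1/(-53710 + I*sqrt(449))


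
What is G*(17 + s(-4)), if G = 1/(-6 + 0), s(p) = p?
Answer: -13/6 ≈ -2.1667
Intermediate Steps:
G = -1/6 (G = 1/(-6) = -1/6 ≈ -0.16667)
G*(17 + s(-4)) = -(17 - 4)/6 = -1/6*13 = -13/6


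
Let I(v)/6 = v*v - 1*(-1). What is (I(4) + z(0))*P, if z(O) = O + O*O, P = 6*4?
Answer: 2448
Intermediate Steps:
P = 24
I(v) = 6 + 6*v**2 (I(v) = 6*(v*v - 1*(-1)) = 6*(v**2 + 1) = 6*(1 + v**2) = 6 + 6*v**2)
z(O) = O + O**2
(I(4) + z(0))*P = ((6 + 6*4**2) + 0*(1 + 0))*24 = ((6 + 6*16) + 0*1)*24 = ((6 + 96) + 0)*24 = (102 + 0)*24 = 102*24 = 2448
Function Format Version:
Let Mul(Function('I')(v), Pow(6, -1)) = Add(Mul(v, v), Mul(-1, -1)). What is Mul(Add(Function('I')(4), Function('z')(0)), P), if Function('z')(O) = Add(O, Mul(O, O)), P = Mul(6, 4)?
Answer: 2448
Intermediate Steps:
P = 24
Function('I')(v) = Add(6, Mul(6, Pow(v, 2))) (Function('I')(v) = Mul(6, Add(Mul(v, v), Mul(-1, -1))) = Mul(6, Add(Pow(v, 2), 1)) = Mul(6, Add(1, Pow(v, 2))) = Add(6, Mul(6, Pow(v, 2))))
Function('z')(O) = Add(O, Pow(O, 2))
Mul(Add(Function('I')(4), Function('z')(0)), P) = Mul(Add(Add(6, Mul(6, Pow(4, 2))), Mul(0, Add(1, 0))), 24) = Mul(Add(Add(6, Mul(6, 16)), Mul(0, 1)), 24) = Mul(Add(Add(6, 96), 0), 24) = Mul(Add(102, 0), 24) = Mul(102, 24) = 2448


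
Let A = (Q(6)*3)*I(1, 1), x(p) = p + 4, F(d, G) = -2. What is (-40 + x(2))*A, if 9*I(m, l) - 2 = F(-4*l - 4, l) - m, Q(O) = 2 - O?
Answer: -136/3 ≈ -45.333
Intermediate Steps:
I(m, l) = -m/9 (I(m, l) = 2/9 + (-2 - m)/9 = 2/9 + (-2/9 - m/9) = -m/9)
x(p) = 4 + p
A = 4/3 (A = ((2 - 1*6)*3)*(-⅑*1) = ((2 - 6)*3)*(-⅑) = -4*3*(-⅑) = -12*(-⅑) = 4/3 ≈ 1.3333)
(-40 + x(2))*A = (-40 + (4 + 2))*(4/3) = (-40 + 6)*(4/3) = -34*4/3 = -136/3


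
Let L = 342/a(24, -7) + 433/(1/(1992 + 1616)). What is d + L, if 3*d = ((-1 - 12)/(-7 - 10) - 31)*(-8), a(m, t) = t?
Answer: 557739590/357 ≈ 1.5623e+6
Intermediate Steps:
d = 4112/51 (d = (((-1 - 12)/(-7 - 10) - 31)*(-8))/3 = ((-13/(-17) - 31)*(-8))/3 = ((-13*(-1/17) - 31)*(-8))/3 = ((13/17 - 31)*(-8))/3 = (-514/17*(-8))/3 = (⅓)*(4112/17) = 4112/51 ≈ 80.627)
L = 10935506/7 (L = 342/(-7) + 433/(1/(1992 + 1616)) = 342*(-⅐) + 433/(1/3608) = -342/7 + 433/(1/3608) = -342/7 + 433*3608 = -342/7 + 1562264 = 10935506/7 ≈ 1.5622e+6)
d + L = 4112/51 + 10935506/7 = 557739590/357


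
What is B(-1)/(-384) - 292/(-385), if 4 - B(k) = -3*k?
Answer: 111743/147840 ≈ 0.75584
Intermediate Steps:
B(k) = 4 + 3*k (B(k) = 4 - (-3)*k = 4 + 3*k)
B(-1)/(-384) - 292/(-385) = (4 + 3*(-1))/(-384) - 292/(-385) = (4 - 3)*(-1/384) - 292*(-1/385) = 1*(-1/384) + 292/385 = -1/384 + 292/385 = 111743/147840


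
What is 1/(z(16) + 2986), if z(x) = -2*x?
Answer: 1/2954 ≈ 0.00033852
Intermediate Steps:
1/(z(16) + 2986) = 1/(-2*16 + 2986) = 1/(-32 + 2986) = 1/2954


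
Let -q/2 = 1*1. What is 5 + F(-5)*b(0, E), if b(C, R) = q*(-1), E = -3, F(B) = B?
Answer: -5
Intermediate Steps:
q = -2 ≈ -2.0000
b(C, R) = 2 (b(C, R) = -2*(-1) = 2)
5 + F(-5)*b(0, E) = 5 - 5*2 = 5 - 10 = -5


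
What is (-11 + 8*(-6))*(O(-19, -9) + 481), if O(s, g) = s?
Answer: -27258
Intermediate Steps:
(-11 + 8*(-6))*(O(-19, -9) + 481) = (-11 + 8*(-6))*(-19 + 481) = (-11 - 48)*462 = -59*462 = -27258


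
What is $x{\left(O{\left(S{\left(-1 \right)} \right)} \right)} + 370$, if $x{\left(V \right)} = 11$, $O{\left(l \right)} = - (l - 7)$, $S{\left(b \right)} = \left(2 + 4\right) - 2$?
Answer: $381$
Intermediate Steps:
$S{\left(b \right)} = 4$ ($S{\left(b \right)} = 6 - 2 = 4$)
$O{\left(l \right)} = 7 - l$ ($O{\left(l \right)} = - (-7 + l) = 7 - l$)
$x{\left(O{\left(S{\left(-1 \right)} \right)} \right)} + 370 = 11 + 370 = 381$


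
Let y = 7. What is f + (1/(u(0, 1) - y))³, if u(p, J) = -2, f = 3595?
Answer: 2620754/729 ≈ 3595.0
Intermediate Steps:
f + (1/(u(0, 1) - y))³ = 3595 + (1/(-2 - 1*7))³ = 3595 + (1/(-2 - 7))³ = 3595 + (1/(-9))³ = 3595 + (-⅑)³ = 3595 - 1/729 = 2620754/729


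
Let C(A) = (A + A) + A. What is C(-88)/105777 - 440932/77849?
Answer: -15553672100/2744877891 ≈ -5.6664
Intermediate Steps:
C(A) = 3*A (C(A) = 2*A + A = 3*A)
C(-88)/105777 - 440932/77849 = (3*(-88))/105777 - 440932/77849 = -264*1/105777 - 440932*1/77849 = -88/35259 - 440932/77849 = -15553672100/2744877891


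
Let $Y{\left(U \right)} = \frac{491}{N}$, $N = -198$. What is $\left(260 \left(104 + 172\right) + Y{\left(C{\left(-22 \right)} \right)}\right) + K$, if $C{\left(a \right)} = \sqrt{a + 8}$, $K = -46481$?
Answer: $\frac{5004751}{198} \approx 25277.0$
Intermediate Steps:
$C{\left(a \right)} = \sqrt{8 + a}$
$Y{\left(U \right)} = - \frac{491}{198}$ ($Y{\left(U \right)} = \frac{491}{-198} = 491 \left(- \frac{1}{198}\right) = - \frac{491}{198}$)
$\left(260 \left(104 + 172\right) + Y{\left(C{\left(-22 \right)} \right)}\right) + K = \left(260 \left(104 + 172\right) - \frac{491}{198}\right) - 46481 = \left(260 \cdot 276 - \frac{491}{198}\right) - 46481 = \left(71760 - \frac{491}{198}\right) - 46481 = \frac{14207989}{198} - 46481 = \frac{5004751}{198}$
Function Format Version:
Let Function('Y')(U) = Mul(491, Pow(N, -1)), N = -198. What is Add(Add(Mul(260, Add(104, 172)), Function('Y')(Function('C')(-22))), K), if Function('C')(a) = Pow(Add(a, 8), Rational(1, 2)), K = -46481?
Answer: Rational(5004751, 198) ≈ 25277.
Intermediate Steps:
Function('C')(a) = Pow(Add(8, a), Rational(1, 2))
Function('Y')(U) = Rational(-491, 198) (Function('Y')(U) = Mul(491, Pow(-198, -1)) = Mul(491, Rational(-1, 198)) = Rational(-491, 198))
Add(Add(Mul(260, Add(104, 172)), Function('Y')(Function('C')(-22))), K) = Add(Add(Mul(260, Add(104, 172)), Rational(-491, 198)), -46481) = Add(Add(Mul(260, 276), Rational(-491, 198)), -46481) = Add(Add(71760, Rational(-491, 198)), -46481) = Add(Rational(14207989, 198), -46481) = Rational(5004751, 198)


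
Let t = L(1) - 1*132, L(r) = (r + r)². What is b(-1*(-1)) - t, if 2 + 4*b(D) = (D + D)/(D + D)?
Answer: 511/4 ≈ 127.75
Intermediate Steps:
b(D) = -¼ (b(D) = -½ + ((D + D)/(D + D))/4 = -½ + ((2*D)/((2*D)))/4 = -½ + ((2*D)*(1/(2*D)))/4 = -½ + (¼)*1 = -½ + ¼ = -¼)
L(r) = 4*r² (L(r) = (2*r)² = 4*r²)
t = -128 (t = 4*1² - 1*132 = 4*1 - 132 = 4 - 132 = -128)
b(-1*(-1)) - t = -¼ - 1*(-128) = -¼ + 128 = 511/4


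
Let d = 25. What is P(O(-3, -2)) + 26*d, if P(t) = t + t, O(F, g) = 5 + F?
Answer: 654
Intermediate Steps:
P(t) = 2*t
P(O(-3, -2)) + 26*d = 2*(5 - 3) + 26*25 = 2*2 + 650 = 4 + 650 = 654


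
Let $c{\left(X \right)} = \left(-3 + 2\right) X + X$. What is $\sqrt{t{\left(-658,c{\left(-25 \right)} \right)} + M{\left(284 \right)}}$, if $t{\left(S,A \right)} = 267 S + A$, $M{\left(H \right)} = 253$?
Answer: $i \sqrt{175433} \approx 418.85 i$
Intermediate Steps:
$c{\left(X \right)} = 0$ ($c{\left(X \right)} = - X + X = 0$)
$t{\left(S,A \right)} = A + 267 S$
$\sqrt{t{\left(-658,c{\left(-25 \right)} \right)} + M{\left(284 \right)}} = \sqrt{\left(0 + 267 \left(-658\right)\right) + 253} = \sqrt{\left(0 - 175686\right) + 253} = \sqrt{-175686 + 253} = \sqrt{-175433} = i \sqrt{175433}$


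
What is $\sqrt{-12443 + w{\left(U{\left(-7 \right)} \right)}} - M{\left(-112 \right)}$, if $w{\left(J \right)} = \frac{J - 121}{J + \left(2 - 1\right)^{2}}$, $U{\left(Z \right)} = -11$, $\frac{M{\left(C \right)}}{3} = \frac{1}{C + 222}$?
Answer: $- \frac{3}{110} + \frac{i \sqrt{310745}}{5} \approx -0.027273 + 111.49 i$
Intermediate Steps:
$M{\left(C \right)} = \frac{3}{222 + C}$ ($M{\left(C \right)} = \frac{3}{C + 222} = \frac{3}{222 + C}$)
$w{\left(J \right)} = \frac{-121 + J}{1 + J}$ ($w{\left(J \right)} = \frac{-121 + J}{J + 1^{2}} = \frac{-121 + J}{J + 1} = \frac{-121 + J}{1 + J}$)
$\sqrt{-12443 + w{\left(U{\left(-7 \right)} \right)}} - M{\left(-112 \right)} = \sqrt{-12443 + \frac{-121 - 11}{1 - 11}} - \frac{3}{222 - 112} = \sqrt{-12443 + \frac{1}{-10} \left(-132\right)} - \frac{3}{110} = \sqrt{-12443 - - \frac{66}{5}} - 3 \cdot \frac{1}{110} = \sqrt{-12443 + \frac{66}{5}} - \frac{3}{110} = \sqrt{- \frac{62149}{5}} - \frac{3}{110} = \frac{i \sqrt{310745}}{5} - \frac{3}{110} = - \frac{3}{110} + \frac{i \sqrt{310745}}{5}$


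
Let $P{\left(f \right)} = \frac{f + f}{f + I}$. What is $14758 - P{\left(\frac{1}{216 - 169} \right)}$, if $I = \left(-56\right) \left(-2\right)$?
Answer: $\frac{77700868}{5265} \approx 14758.0$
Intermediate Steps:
$I = 112$
$P{\left(f \right)} = \frac{2 f}{112 + f}$ ($P{\left(f \right)} = \frac{f + f}{f + 112} = \frac{2 f}{112 + f}$)
$14758 - P{\left(\frac{1}{216 - 169} \right)} = 14758 - \frac{2}{\left(216 - 169\right) \left(112 + \frac{1}{216 - 169}\right)} = 14758 - \frac{2}{47 \left(112 + \frac{1}{47}\right)} = 14758 - 2 \cdot \frac{1}{47} \frac{1}{112 + \frac{1}{47}} = 14758 - 2 \cdot \frac{1}{47} \frac{1}{\frac{5265}{47}} = 14758 - 2 \cdot \frac{1}{47} \cdot \frac{47}{5265} = 14758 - \frac{2}{5265} = \frac{77700868}{5265}$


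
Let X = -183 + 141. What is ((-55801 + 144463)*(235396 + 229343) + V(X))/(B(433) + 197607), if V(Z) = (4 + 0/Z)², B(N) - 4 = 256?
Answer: 41204689234/197867 ≈ 2.0824e+5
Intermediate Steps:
B(N) = 260 (B(N) = 4 + 256 = 260)
X = -42
V(Z) = 16 (V(Z) = (4 + 0)² = 4² = 16)
((-55801 + 144463)*(235396 + 229343) + V(X))/(B(433) + 197607) = ((-55801 + 144463)*(235396 + 229343) + 16)/(260 + 197607) = (88662*464739 + 16)/197867 = (41204689218 + 16)*(1/197867) = 41204689234*(1/197867) = 41204689234/197867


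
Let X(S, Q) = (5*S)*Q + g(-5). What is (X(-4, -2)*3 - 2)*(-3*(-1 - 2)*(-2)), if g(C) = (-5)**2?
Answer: -3474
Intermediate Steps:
g(C) = 25
X(S, Q) = 25 + 5*Q*S (X(S, Q) = (5*S)*Q + 25 = 5*Q*S + 25 = 25 + 5*Q*S)
(X(-4, -2)*3 - 2)*(-3*(-1 - 2)*(-2)) = ((25 + 5*(-2)*(-4))*3 - 2)*(-3*(-1 - 2)*(-2)) = ((25 + 40)*3 - 2)*(-(-9)*(-2)) = (65*3 - 2)*(-3*6) = (195 - 2)*(-18) = 193*(-18) = -3474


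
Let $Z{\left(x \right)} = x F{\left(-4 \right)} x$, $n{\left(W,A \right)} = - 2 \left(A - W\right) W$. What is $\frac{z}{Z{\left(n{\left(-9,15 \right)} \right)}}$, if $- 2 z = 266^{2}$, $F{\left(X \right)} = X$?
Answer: $\frac{17689}{373248} \approx 0.047392$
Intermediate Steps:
$n{\left(W,A \right)} = W \left(- 2 A + 2 W\right)$ ($n{\left(W,A \right)} = \left(- 2 A + 2 W\right) W = W \left(- 2 A + 2 W\right)$)
$Z{\left(x \right)} = - 4 x^{2}$ ($Z{\left(x \right)} = x \left(-4\right) x = - 4 x x = - 4 x^{2}$)
$z = -35378$ ($z = - \frac{266^{2}}{2} = \left(- \frac{1}{2}\right) 70756 = -35378$)
$\frac{z}{Z{\left(n{\left(-9,15 \right)} \right)}} = - \frac{35378}{\left(-4\right) \left(2 \left(-9\right) \left(-9 - 15\right)\right)^{2}} = - \frac{35378}{\left(-4\right) \left(2 \left(-9\right) \left(-24\right)\right)^{2}} = - \frac{35378}{\left(-4\right) 432^{2}} = - \frac{35378}{\left(-4\right) 186624} = - \frac{35378}{-746496} = \left(-35378\right) \left(- \frac{1}{746496}\right) = \frac{17689}{373248}$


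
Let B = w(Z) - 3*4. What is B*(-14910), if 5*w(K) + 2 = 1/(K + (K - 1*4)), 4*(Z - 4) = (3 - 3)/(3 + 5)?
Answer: 368277/2 ≈ 1.8414e+5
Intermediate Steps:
Z = 4 (Z = 4 + ((3 - 3)/(3 + 5))/4 = 4 + (0/8)/4 = 4 + (0*(⅛))/4 = 4 + (¼)*0 = 4 + 0 = 4)
w(K) = -⅖ + 1/(5*(-4 + 2*K)) (w(K) = -⅖ + 1/(5*(K + (K - 1*4))) = -⅖ + 1/(5*(K + (K - 4))) = -⅖ + 1/(5*(K + (-4 + K))) = -⅖ + 1/(5*(-4 + 2*K)))
B = -247/20 (B = (9 - 4*4)/(10*(-2 + 4)) - 3*4 = (⅒)*(9 - 16)/2 - 12 = (⅒)*(½)*(-7) - 12 = -7/20 - 12 = -247/20 ≈ -12.350)
B*(-14910) = -247/20*(-14910) = 368277/2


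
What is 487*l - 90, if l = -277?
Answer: -134989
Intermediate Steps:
487*l - 90 = 487*(-277) - 90 = -134899 - 90 = -134989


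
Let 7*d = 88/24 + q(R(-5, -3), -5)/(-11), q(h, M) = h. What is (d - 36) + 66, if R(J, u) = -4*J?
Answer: 6991/231 ≈ 30.264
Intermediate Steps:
d = 61/231 (d = (88/24 - 4*(-5)/(-11))/7 = (88*(1/24) + 20*(-1/11))/7 = (11/3 - 20/11)/7 = (⅐)*(61/33) = 61/231 ≈ 0.26407)
(d - 36) + 66 = (61/231 - 36) + 66 = -8255/231 + 66 = 6991/231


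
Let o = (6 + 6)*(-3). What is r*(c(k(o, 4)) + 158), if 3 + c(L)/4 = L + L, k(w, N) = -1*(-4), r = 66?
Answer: 11748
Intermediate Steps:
o = -36 (o = 12*(-3) = -36)
k(w, N) = 4
c(L) = -12 + 8*L (c(L) = -12 + 4*(L + L) = -12 + 4*(2*L) = -12 + 8*L)
r*(c(k(o, 4)) + 158) = 66*((-12 + 8*4) + 158) = 66*((-12 + 32) + 158) = 66*(20 + 158) = 66*178 = 11748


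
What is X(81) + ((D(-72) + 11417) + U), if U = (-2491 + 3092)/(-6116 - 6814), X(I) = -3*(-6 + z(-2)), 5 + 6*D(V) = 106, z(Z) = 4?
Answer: 73958222/6465 ≈ 11440.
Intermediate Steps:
D(V) = 101/6 (D(V) = -⅚ + (⅙)*106 = -⅚ + 53/3 = 101/6)
X(I) = 6 (X(I) = -3*(-6 + 4) = -3*(-2) = 6)
U = -601/12930 (U = 601/(-12930) = 601*(-1/12930) = -601/12930 ≈ -0.046481)
X(81) + ((D(-72) + 11417) + U) = 6 + ((101/6 + 11417) - 601/12930) = 6 + (68603/6 - 601/12930) = 6 + 73919432/6465 = 73958222/6465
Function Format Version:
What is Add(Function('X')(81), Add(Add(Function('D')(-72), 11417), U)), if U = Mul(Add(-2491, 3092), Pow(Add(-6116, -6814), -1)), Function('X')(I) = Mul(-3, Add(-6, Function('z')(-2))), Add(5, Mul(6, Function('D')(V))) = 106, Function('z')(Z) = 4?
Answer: Rational(73958222, 6465) ≈ 11440.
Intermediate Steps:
Function('D')(V) = Rational(101, 6) (Function('D')(V) = Add(Rational(-5, 6), Mul(Rational(1, 6), 106)) = Add(Rational(-5, 6), Rational(53, 3)) = Rational(101, 6))
Function('X')(I) = 6 (Function('X')(I) = Mul(-3, Add(-6, 4)) = Mul(-3, -2) = 6)
U = Rational(-601, 12930) (U = Mul(601, Pow(-12930, -1)) = Mul(601, Rational(-1, 12930)) = Rational(-601, 12930) ≈ -0.046481)
Add(Function('X')(81), Add(Add(Function('D')(-72), 11417), U)) = Add(6, Add(Add(Rational(101, 6), 11417), Rational(-601, 12930))) = Add(6, Add(Rational(68603, 6), Rational(-601, 12930))) = Add(6, Rational(73919432, 6465)) = Rational(73958222, 6465)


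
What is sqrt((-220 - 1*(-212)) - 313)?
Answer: I*sqrt(321) ≈ 17.916*I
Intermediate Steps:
sqrt((-220 - 1*(-212)) - 313) = sqrt((-220 + 212) - 313) = sqrt(-8 - 313) = sqrt(-321) = I*sqrt(321)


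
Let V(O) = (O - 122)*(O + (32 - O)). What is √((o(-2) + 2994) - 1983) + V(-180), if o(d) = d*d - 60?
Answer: -9664 + √955 ≈ -9633.1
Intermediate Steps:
o(d) = -60 + d² (o(d) = d² - 60 = -60 + d²)
V(O) = -3904 + 32*O (V(O) = (-122 + O)*32 = -3904 + 32*O)
√((o(-2) + 2994) - 1983) + V(-180) = √(((-60 + (-2)²) + 2994) - 1983) + (-3904 + 32*(-180)) = √(((-60 + 4) + 2994) - 1983) + (-3904 - 5760) = √((-56 + 2994) - 1983) - 9664 = √(2938 - 1983) - 9664 = √955 - 9664 = -9664 + √955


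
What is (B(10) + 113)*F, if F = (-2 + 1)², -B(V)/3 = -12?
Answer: 149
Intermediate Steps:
B(V) = 36 (B(V) = -3*(-12) = 36)
F = 1 (F = (-1)² = 1)
(B(10) + 113)*F = (36 + 113)*1 = 149*1 = 149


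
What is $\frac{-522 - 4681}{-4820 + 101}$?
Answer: $\frac{43}{39} \approx 1.1026$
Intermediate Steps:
$\frac{-522 - 4681}{-4820 + 101} = - \frac{5203}{-4719} = \left(-5203\right) \left(- \frac{1}{4719}\right) = \frac{43}{39}$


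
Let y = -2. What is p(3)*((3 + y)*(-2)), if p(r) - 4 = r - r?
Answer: -8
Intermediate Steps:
p(r) = 4 (p(r) = 4 + (r - r) = 4 + 0 = 4)
p(3)*((3 + y)*(-2)) = 4*((3 - 2)*(-2)) = 4*(1*(-2)) = 4*(-2) = -8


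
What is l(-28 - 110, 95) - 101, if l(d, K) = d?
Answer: -239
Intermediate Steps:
l(-28 - 110, 95) - 101 = (-28 - 110) - 101 = -138 - 101 = -239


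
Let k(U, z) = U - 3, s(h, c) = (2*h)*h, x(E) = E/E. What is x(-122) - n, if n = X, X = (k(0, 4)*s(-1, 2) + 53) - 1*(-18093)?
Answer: -18139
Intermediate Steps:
x(E) = 1
s(h, c) = 2*h**2
k(U, z) = -3 + U
X = 18140 (X = ((-3 + 0)*(2*(-1)**2) + 53) - 1*(-18093) = (-6 + 53) + 18093 = 47 + 18093 = 18140)
n = 18140
x(-122) - n = 1 - 1*18140 = 1 - 18140 = -18139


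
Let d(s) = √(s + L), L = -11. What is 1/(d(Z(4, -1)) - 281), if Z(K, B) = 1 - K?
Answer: -281/78975 - I*√14/78975 ≈ -0.0035581 - 4.7378e-5*I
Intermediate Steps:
d(s) = √(-11 + s) (d(s) = √(s - 11) = √(-11 + s))
1/(d(Z(4, -1)) - 281) = 1/(√(-11 + (1 - 1*4)) - 281) = 1/(√(-11 + (1 - 4)) - 281) = 1/(√(-11 - 3) - 281) = 1/(√(-14) - 281) = 1/(I*√14 - 281) = 1/(-281 + I*√14)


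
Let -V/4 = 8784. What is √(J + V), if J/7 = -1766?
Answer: I*√47498 ≈ 217.94*I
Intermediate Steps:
V = -35136 (V = -4*8784 = -35136)
J = -12362 (J = 7*(-1766) = -12362)
√(J + V) = √(-12362 - 35136) = √(-47498) = I*√47498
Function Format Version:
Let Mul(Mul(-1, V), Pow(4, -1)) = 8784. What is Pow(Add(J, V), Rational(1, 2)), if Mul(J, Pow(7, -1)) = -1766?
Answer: Mul(I, Pow(47498, Rational(1, 2))) ≈ Mul(217.94, I)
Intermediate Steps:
V = -35136 (V = Mul(-4, 8784) = -35136)
J = -12362 (J = Mul(7, -1766) = -12362)
Pow(Add(J, V), Rational(1, 2)) = Pow(Add(-12362, -35136), Rational(1, 2)) = Pow(-47498, Rational(1, 2)) = Mul(I, Pow(47498, Rational(1, 2)))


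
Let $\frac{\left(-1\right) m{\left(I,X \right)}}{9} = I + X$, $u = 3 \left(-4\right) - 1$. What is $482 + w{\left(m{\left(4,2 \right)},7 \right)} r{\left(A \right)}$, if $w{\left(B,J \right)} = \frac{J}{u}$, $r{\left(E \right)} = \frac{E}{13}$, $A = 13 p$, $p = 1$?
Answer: $\frac{6259}{13} \approx 481.46$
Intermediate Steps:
$A = 13$ ($A = 13 \cdot 1 = 13$)
$r{\left(E \right)} = \frac{E}{13}$ ($r{\left(E \right)} = E \frac{1}{13} = \frac{E}{13}$)
$u = -13$ ($u = -12 - 1 = -13$)
$m{\left(I,X \right)} = - 9 I - 9 X$ ($m{\left(I,X \right)} = - 9 \left(I + X\right) = - 9 I - 9 X$)
$w{\left(B,J \right)} = - \frac{J}{13}$ ($w{\left(B,J \right)} = \frac{J}{-13} = J \left(- \frac{1}{13}\right) = - \frac{J}{13}$)
$482 + w{\left(m{\left(4,2 \right)},7 \right)} r{\left(A \right)} = 482 + \left(- \frac{1}{13}\right) 7 \cdot \frac{1}{13} \cdot 13 = 482 - \frac{7}{13} = \frac{6259}{13}$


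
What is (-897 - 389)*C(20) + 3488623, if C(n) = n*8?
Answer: 3282863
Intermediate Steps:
C(n) = 8*n
(-897 - 389)*C(20) + 3488623 = (-897 - 389)*(8*20) + 3488623 = -1286*160 + 3488623 = -205760 + 3488623 = 3282863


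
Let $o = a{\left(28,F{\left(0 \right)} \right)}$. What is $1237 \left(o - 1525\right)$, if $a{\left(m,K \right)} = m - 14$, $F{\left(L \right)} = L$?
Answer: $-1869107$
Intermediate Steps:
$a{\left(m,K \right)} = -14 + m$ ($a{\left(m,K \right)} = m - 14 = -14 + m$)
$o = 14$ ($o = -14 + 28 = 14$)
$1237 \left(o - 1525\right) = 1237 \left(14 - 1525\right) = 1237 \left(-1511\right) = -1869107$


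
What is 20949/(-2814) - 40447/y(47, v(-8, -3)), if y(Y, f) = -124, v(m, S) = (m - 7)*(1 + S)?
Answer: 18536697/58156 ≈ 318.74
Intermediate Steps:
v(m, S) = (1 + S)*(-7 + m) (v(m, S) = (-7 + m)*(1 + S) = (1 + S)*(-7 + m))
20949/(-2814) - 40447/y(47, v(-8, -3)) = 20949/(-2814) - 40447/(-124) = 20949*(-1/2814) - 40447*(-1/124) = -6983/938 + 40447/124 = 18536697/58156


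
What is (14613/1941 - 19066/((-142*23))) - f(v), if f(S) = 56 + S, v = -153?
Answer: 116607641/1056551 ≈ 110.37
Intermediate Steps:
(14613/1941 - 19066/((-142*23))) - f(v) = (14613/1941 - 19066/((-142*23))) - (56 - 153) = (14613*(1/1941) - 19066/(-3266)) - 1*(-97) = (4871/647 - 19066*(-1/3266)) + 97 = (4871/647 + 9533/1633) + 97 = 14122194/1056551 + 97 = 116607641/1056551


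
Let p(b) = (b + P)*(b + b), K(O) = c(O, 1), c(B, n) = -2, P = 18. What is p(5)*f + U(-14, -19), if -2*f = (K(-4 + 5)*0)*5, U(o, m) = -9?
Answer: -9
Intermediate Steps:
K(O) = -2
p(b) = 2*b*(18 + b) (p(b) = (b + 18)*(b + b) = (18 + b)*(2*b) = 2*b*(18 + b))
f = 0 (f = -(-2*0)*5/2 = -0*5 = -½*0 = 0)
p(5)*f + U(-14, -19) = (2*5*(18 + 5))*0 - 9 = (2*5*23)*0 - 9 = 230*0 - 9 = 0 - 9 = -9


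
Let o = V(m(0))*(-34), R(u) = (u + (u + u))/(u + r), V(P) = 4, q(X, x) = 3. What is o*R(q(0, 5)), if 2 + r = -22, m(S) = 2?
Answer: 408/7 ≈ 58.286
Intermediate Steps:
r = -24 (r = -2 - 22 = -24)
R(u) = 3*u/(-24 + u) (R(u) = (u + (u + u))/(u - 24) = (u + 2*u)/(-24 + u) = (3*u)/(-24 + u) = 3*u/(-24 + u))
o = -136 (o = 4*(-34) = -136)
o*R(q(0, 5)) = -408*3/(-24 + 3) = -408*3/(-21) = -408*3*(-1)/21 = -136*(-3/7) = 408/7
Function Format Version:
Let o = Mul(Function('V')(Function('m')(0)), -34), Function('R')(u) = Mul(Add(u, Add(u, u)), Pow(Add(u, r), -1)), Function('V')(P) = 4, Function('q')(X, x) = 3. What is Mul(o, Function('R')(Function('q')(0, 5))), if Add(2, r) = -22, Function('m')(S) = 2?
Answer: Rational(408, 7) ≈ 58.286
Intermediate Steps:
r = -24 (r = Add(-2, -22) = -24)
Function('R')(u) = Mul(3, u, Pow(Add(-24, u), -1)) (Function('R')(u) = Mul(Add(u, Add(u, u)), Pow(Add(u, -24), -1)) = Mul(Add(u, Mul(2, u)), Pow(Add(-24, u), -1)) = Mul(Mul(3, u), Pow(Add(-24, u), -1)) = Mul(3, u, Pow(Add(-24, u), -1)))
o = -136 (o = Mul(4, -34) = -136)
Mul(o, Function('R')(Function('q')(0, 5))) = Mul(-136, Mul(3, 3, Pow(Add(-24, 3), -1))) = Mul(-136, Mul(3, 3, Pow(-21, -1))) = Mul(-136, Mul(3, 3, Rational(-1, 21))) = Mul(-136, Rational(-3, 7)) = Rational(408, 7)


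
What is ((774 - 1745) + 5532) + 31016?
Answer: 35577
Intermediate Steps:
((774 - 1745) + 5532) + 31016 = (-971 + 5532) + 31016 = 4561 + 31016 = 35577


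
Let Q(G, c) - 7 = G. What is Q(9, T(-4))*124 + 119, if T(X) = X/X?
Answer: 2103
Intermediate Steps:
T(X) = 1
Q(G, c) = 7 + G
Q(9, T(-4))*124 + 119 = (7 + 9)*124 + 119 = 16*124 + 119 = 1984 + 119 = 2103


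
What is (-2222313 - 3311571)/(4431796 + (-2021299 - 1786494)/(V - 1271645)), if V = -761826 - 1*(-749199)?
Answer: -215364008256/172473797585 ≈ -1.2487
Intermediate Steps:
V = -12627 (V = -761826 + 749199 = -12627)
(-2222313 - 3311571)/(4431796 + (-2021299 - 1786494)/(V - 1271645)) = (-2222313 - 3311571)/(4431796 + (-2021299 - 1786494)/(-12627 - 1271645)) = -5533884/(4431796 - 3807793/(-1284272)) = -5533884/(4431796 - 3807793*(-1/1284272)) = -5533884/(4431796 + 346163/116752) = -5533884/517421392755/116752 = -5533884*116752/517421392755 = -215364008256/172473797585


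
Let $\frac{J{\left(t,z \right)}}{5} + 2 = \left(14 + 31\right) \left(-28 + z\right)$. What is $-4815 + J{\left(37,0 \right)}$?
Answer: $-11125$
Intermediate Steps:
$J{\left(t,z \right)} = -6310 + 225 z$ ($J{\left(t,z \right)} = -10 + 5 \left(14 + 31\right) \left(-28 + z\right) = -10 + 5 \cdot 45 \left(-28 + z\right) = -10 + 5 \left(-1260 + 45 z\right) = -10 + \left(-6300 + 225 z\right) = -6310 + 225 z$)
$-4815 + J{\left(37,0 \right)} = -4815 + \left(-6310 + 225 \cdot 0\right) = -4815 + \left(-6310 + 0\right) = -4815 - 6310 = -11125$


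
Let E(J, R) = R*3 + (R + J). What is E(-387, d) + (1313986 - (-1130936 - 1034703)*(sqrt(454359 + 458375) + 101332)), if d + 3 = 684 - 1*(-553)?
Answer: 219449849683 + 2165639*sqrt(912734) ≈ 2.2152e+11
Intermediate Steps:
d = 1234 (d = -3 + (684 - 1*(-553)) = -3 + (684 + 553) = -3 + 1237 = 1234)
E(J, R) = J + 4*R (E(J, R) = 3*R + (J + R) = J + 4*R)
E(-387, d) + (1313986 - (-1130936 - 1034703)*(sqrt(454359 + 458375) + 101332)) = (-387 + 4*1234) + (1313986 - (-1130936 - 1034703)*(sqrt(454359 + 458375) + 101332)) = (-387 + 4936) + (1313986 - (-2165639)*(sqrt(912734) + 101332)) = 4549 + (1313986 - (-2165639)*(101332 + sqrt(912734))) = 4549 + (1313986 - (-219448531148 - 2165639*sqrt(912734))) = 4549 + (1313986 + (219448531148 + 2165639*sqrt(912734))) = 4549 + (219449845134 + 2165639*sqrt(912734)) = 219449849683 + 2165639*sqrt(912734)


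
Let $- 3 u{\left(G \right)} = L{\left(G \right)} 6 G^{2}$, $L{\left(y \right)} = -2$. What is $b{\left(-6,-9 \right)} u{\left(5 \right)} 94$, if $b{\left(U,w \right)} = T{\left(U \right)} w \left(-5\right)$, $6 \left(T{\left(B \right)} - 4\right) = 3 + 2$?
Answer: $2044500$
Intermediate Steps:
$T{\left(B \right)} = \frac{29}{6}$ ($T{\left(B \right)} = 4 + \frac{3 + 2}{6} = 4 + \frac{1}{6} \cdot 5 = 4 + \frac{5}{6} = \frac{29}{6}$)
$b{\left(U,w \right)} = - \frac{145 w}{6}$ ($b{\left(U,w \right)} = \frac{29 w}{6} \left(-5\right) = - \frac{145 w}{6}$)
$u{\left(G \right)} = 4 G^{2}$ ($u{\left(G \right)} = - \frac{\left(-2\right) 6 G^{2}}{3} = - \frac{\left(-12\right) G^{2}}{3} = 4 G^{2}$)
$b{\left(-6,-9 \right)} u{\left(5 \right)} 94 = \left(- \frac{145}{6}\right) \left(-9\right) 4 \cdot 5^{2} \cdot 94 = \frac{435 \cdot 4 \cdot 25}{2} \cdot 94 = \frac{435}{2} \cdot 100 \cdot 94 = 21750 \cdot 94 = 2044500$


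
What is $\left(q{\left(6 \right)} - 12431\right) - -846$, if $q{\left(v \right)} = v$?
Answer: $-11579$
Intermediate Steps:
$\left(q{\left(6 \right)} - 12431\right) - -846 = \left(6 - 12431\right) - -846 = -12425 + 846 = -11579$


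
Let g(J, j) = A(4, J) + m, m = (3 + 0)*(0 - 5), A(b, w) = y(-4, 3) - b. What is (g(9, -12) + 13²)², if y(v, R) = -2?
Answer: 21904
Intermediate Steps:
A(b, w) = -2 - b
m = -15 (m = 3*(-5) = -15)
g(J, j) = -21 (g(J, j) = (-2 - 1*4) - 15 = (-2 - 4) - 15 = -6 - 15 = -21)
(g(9, -12) + 13²)² = (-21 + 13²)² = (-21 + 169)² = 148² = 21904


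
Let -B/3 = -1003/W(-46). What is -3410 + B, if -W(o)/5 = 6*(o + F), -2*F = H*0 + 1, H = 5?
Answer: -1584647/465 ≈ -3407.8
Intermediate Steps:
F = -½ (F = -(5*0 + 1)/2 = -(0 + 1)/2 = -½*1 = -½ ≈ -0.50000)
W(o) = 15 - 30*o (W(o) = -30*(o - ½) = -30*(-½ + o) = -5*(-3 + 6*o) = 15 - 30*o)
B = 1003/465 (B = -(-3009)/(15 - 30*(-46)) = -(-3009)/(15 + 1380) = -(-3009)/1395 = -3*(-1003/1395) = 1003/465 ≈ 2.1570)
-3410 + B = -3410 + 1003/465 = -1584647/465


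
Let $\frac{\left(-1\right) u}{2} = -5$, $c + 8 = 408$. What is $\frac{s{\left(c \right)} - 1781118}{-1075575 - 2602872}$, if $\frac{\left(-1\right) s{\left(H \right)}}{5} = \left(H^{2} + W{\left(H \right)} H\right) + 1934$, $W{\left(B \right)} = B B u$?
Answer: $\frac{3202590788}{3678447} \approx 870.64$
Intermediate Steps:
$c = 400$ ($c = -8 + 408 = 400$)
$u = 10$ ($u = \left(-2\right) \left(-5\right) = 10$)
$W{\left(B \right)} = 10 B^{2}$ ($W{\left(B \right)} = B B 10 = B^{2} \cdot 10 = 10 B^{2}$)
$s{\left(H \right)} = -9670 - 50 H^{3} - 5 H^{2}$ ($s{\left(H \right)} = - 5 \left(\left(H^{2} + 10 H^{2} H\right) + 1934\right) = - 5 \left(\left(H^{2} + 10 H^{3}\right) + 1934\right) = - 5 \left(1934 + H^{2} + 10 H^{3}\right) = -9670 - 50 H^{3} - 5 H^{2}$)
$\frac{s{\left(c \right)} - 1781118}{-1075575 - 2602872} = \frac{\left(-9670 - 50 \cdot 400^{3} - 5 \cdot 400^{2}\right) - 1781118}{-1075575 - 2602872} = \frac{\left(-9670 - 3200000000 - 800000\right) - 1781118}{-3678447} = \left(\left(-9670 - 3200000000 - 800000\right) - 1781118\right) \left(- \frac{1}{3678447}\right) = \left(-3200809670 - 1781118\right) \left(- \frac{1}{3678447}\right) = \left(-3202590788\right) \left(- \frac{1}{3678447}\right) = \frac{3202590788}{3678447}$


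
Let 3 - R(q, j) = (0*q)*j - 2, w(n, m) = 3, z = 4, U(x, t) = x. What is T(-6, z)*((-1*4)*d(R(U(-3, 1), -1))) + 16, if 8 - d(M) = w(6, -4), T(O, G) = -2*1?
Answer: 56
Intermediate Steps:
T(O, G) = -2
R(q, j) = 5 (R(q, j) = 3 - ((0*q)*j - 2) = 3 - (0*j - 2) = 3 - (0 - 2) = 3 - 1*(-2) = 3 + 2 = 5)
d(M) = 5 (d(M) = 8 - 1*3 = 8 - 3 = 5)
T(-6, z)*((-1*4)*d(R(U(-3, 1), -1))) + 16 = -2*(-1*4)*5 + 16 = -(-8)*5 + 16 = -2*(-20) + 16 = 40 + 16 = 56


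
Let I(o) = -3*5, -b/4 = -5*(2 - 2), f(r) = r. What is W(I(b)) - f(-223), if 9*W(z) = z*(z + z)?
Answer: 273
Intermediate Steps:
b = 0 (b = -(-20)*(2 - 2) = -(-20)*0 = -4*0 = 0)
I(o) = -15
W(z) = 2*z²/9 (W(z) = (z*(z + z))/9 = (z*(2*z))/9 = (2*z²)/9 = 2*z²/9)
W(I(b)) - f(-223) = (2/9)*(-15)² - 1*(-223) = (2/9)*225 + 223 = 50 + 223 = 273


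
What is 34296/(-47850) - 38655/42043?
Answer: -548591413/335292925 ≈ -1.6362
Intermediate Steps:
34296/(-47850) - 38655/42043 = 34296*(-1/47850) - 38655*1/42043 = -5716/7975 - 38655/42043 = -548591413/335292925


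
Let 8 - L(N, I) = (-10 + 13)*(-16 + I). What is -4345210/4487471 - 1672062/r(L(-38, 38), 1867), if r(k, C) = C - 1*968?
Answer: -7507236078992/4034236429 ≈ -1860.9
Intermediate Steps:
L(N, I) = 56 - 3*I (L(N, I) = 8 - (-10 + 13)*(-16 + I) = 8 - 3*(-16 + I) = 8 - (-48 + 3*I) = 8 + (48 - 3*I) = 56 - 3*I)
r(k, C) = -968 + C (r(k, C) = C - 968 = -968 + C)
-4345210/4487471 - 1672062/r(L(-38, 38), 1867) = -4345210/4487471 - 1672062/(-968 + 1867) = -4345210*1/4487471 - 1672062/899 = -4345210/4487471 - 1672062*1/899 = -4345210/4487471 - 1672062/899 = -7507236078992/4034236429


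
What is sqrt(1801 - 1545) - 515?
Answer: -499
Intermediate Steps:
sqrt(1801 - 1545) - 515 = sqrt(256) - 515 = 16 - 515 = -499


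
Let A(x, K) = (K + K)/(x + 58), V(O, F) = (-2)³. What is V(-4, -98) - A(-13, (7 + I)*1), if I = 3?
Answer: -76/9 ≈ -8.4444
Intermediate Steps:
V(O, F) = -8
A(x, K) = 2*K/(58 + x) (A(x, K) = (2*K)/(58 + x) = 2*K/(58 + x))
V(-4, -98) - A(-13, (7 + I)*1) = -8 - 2*(7 + 3)*1/(58 - 13) = -8 - 2*10*1/45 = -8 - 2*10/45 = -8 - 1*4/9 = -8 - 4/9 = -76/9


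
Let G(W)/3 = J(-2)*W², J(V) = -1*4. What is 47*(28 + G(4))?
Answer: -7708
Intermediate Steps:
J(V) = -4
G(W) = -12*W² (G(W) = 3*(-4*W²) = -12*W²)
47*(28 + G(4)) = 47*(28 - 12*4²) = 47*(28 - 12*16) = 47*(28 - 192) = 47*(-164) = -7708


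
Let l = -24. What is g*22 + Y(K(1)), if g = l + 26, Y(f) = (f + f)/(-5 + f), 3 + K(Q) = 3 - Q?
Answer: 133/3 ≈ 44.333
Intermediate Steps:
K(Q) = -Q (K(Q) = -3 + (3 - Q) = -Q)
Y(f) = 2*f/(-5 + f) (Y(f) = (2*f)/(-5 + f) = 2*f/(-5 + f))
g = 2 (g = -24 + 26 = 2)
g*22 + Y(K(1)) = 2*22 + 2*(-1*1)/(-5 - 1*1) = 44 + 2*(-1)/(-5 - 1) = 44 + 2*(-1)/(-6) = 44 + 2*(-1)*(-⅙) = 44 + ⅓ = 133/3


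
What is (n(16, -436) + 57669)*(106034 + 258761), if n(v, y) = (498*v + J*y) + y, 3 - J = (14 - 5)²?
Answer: 36190947155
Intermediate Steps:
J = -78 (J = 3 - (14 - 5)² = 3 - 1*9² = 3 - 1*81 = 3 - 81 = -78)
n(v, y) = -77*y + 498*v (n(v, y) = (498*v - 78*y) + y = (-78*y + 498*v) + y = -77*y + 498*v)
(n(16, -436) + 57669)*(106034 + 258761) = ((-77*(-436) + 498*16) + 57669)*(106034 + 258761) = ((33572 + 7968) + 57669)*364795 = (41540 + 57669)*364795 = 99209*364795 = 36190947155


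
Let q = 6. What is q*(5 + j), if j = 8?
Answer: 78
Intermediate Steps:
q*(5 + j) = 6*(5 + 8) = 6*13 = 78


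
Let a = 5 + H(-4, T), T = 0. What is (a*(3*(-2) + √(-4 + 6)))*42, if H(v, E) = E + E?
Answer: -1260 + 210*√2 ≈ -963.02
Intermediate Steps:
H(v, E) = 2*E
a = 5 (a = 5 + 2*0 = 5 + 0 = 5)
(a*(3*(-2) + √(-4 + 6)))*42 = (5*(3*(-2) + √(-4 + 6)))*42 = (5*(-6 + √2))*42 = (-30 + 5*√2)*42 = -1260 + 210*√2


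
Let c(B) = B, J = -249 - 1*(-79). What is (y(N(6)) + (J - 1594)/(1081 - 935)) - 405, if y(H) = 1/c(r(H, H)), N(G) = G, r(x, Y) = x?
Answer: -182609/438 ≈ -416.92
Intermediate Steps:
J = -170 (J = -249 + 79 = -170)
y(H) = 1/H
(y(N(6)) + (J - 1594)/(1081 - 935)) - 405 = (1/6 + (-170 - 1594)/(1081 - 935)) - 405 = (⅙ - 1764/146) - 405 = (⅙ - 1764*1/146) - 405 = (⅙ - 882/73) - 405 = -5219/438 - 405 = -182609/438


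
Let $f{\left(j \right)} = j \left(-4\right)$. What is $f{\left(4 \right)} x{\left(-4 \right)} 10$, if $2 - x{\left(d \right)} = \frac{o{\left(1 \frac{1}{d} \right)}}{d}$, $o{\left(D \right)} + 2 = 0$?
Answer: $-240$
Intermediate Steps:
$f{\left(j \right)} = - 4 j$
$o{\left(D \right)} = -2$ ($o{\left(D \right)} = -2 + 0 = -2$)
$x{\left(d \right)} = 2 + \frac{2}{d}$ ($x{\left(d \right)} = 2 - - \frac{2}{d} = 2 + \frac{2}{d}$)
$f{\left(4 \right)} x{\left(-4 \right)} 10 = \left(-4\right) 4 \left(2 + \frac{2}{-4}\right) 10 = - 16 \left(2 + 2 \left(- \frac{1}{4}\right)\right) 10 = - 16 \left(2 - \frac{1}{2}\right) 10 = \left(-16\right) \frac{3}{2} \cdot 10 = \left(-24\right) 10 = -240$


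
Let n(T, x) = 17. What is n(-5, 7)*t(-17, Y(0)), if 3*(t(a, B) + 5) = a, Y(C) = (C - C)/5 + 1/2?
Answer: -544/3 ≈ -181.33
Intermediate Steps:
Y(C) = 1/2 (Y(C) = 0*(1/5) + 1*(1/2) = 0 + 1/2 = 1/2)
t(a, B) = -5 + a/3
n(-5, 7)*t(-17, Y(0)) = 17*(-5 + (1/3)*(-17)) = 17*(-5 - 17/3) = 17*(-32/3) = -544/3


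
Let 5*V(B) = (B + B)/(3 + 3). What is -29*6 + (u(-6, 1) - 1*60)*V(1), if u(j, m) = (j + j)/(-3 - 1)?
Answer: -889/5 ≈ -177.80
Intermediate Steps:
u(j, m) = -j/2 (u(j, m) = (2*j)/(-4) = (2*j)*(-¼) = -j/2)
V(B) = B/15 (V(B) = ((B + B)/(3 + 3))/5 = ((2*B)/6)/5 = ((2*B)*(⅙))/5 = (B/3)/5 = B/15)
-29*6 + (u(-6, 1) - 1*60)*V(1) = -29*6 + (-½*(-6) - 1*60)*((1/15)*1) = -174 + (3 - 60)*(1/15) = -174 - 57*1/15 = -174 - 19/5 = -889/5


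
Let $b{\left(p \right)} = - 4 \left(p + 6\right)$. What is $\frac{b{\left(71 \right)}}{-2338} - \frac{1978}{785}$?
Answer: $- \frac{313056}{131095} \approx -2.388$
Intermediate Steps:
$b{\left(p \right)} = -24 - 4 p$ ($b{\left(p \right)} = - 4 \left(6 + p\right) = -24 - 4 p$)
$\frac{b{\left(71 \right)}}{-2338} - \frac{1978}{785} = \frac{-24 - 284}{-2338} - \frac{1978}{785} = \left(-24 - 284\right) \left(- \frac{1}{2338}\right) - \frac{1978}{785} = \left(-308\right) \left(- \frac{1}{2338}\right) - \frac{1978}{785} = \frac{22}{167} - \frac{1978}{785} = - \frac{313056}{131095}$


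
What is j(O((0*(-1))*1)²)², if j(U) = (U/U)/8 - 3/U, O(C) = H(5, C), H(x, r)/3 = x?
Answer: 4489/360000 ≈ 0.012469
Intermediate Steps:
H(x, r) = 3*x
O(C) = 15 (O(C) = 3*5 = 15)
j(U) = ⅛ - 3/U (j(U) = 1*(⅛) - 3/U = ⅛ - 3/U)
j(O((0*(-1))*1)²)² = ((-24 + 15²)/(8*(15²)))² = ((⅛)*(-24 + 225)/225)² = ((⅛)*(1/225)*201)² = (67/600)² = 4489/360000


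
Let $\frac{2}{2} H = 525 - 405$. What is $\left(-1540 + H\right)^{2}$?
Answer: $2016400$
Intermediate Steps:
$H = 120$ ($H = 525 - 405 = 120$)
$\left(-1540 + H\right)^{2} = \left(-1540 + 120\right)^{2} = \left(-1420\right)^{2} = 2016400$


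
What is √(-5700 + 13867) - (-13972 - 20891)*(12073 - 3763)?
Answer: 289711530 + √8167 ≈ 2.8971e+8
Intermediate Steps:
√(-5700 + 13867) - (-13972 - 20891)*(12073 - 3763) = √8167 - (-34863)*8310 = √8167 - 1*(-289711530) = √8167 + 289711530 = 289711530 + √8167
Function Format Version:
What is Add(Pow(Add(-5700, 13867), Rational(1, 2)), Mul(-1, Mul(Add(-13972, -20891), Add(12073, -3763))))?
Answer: Add(289711530, Pow(8167, Rational(1, 2))) ≈ 2.8971e+8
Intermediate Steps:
Add(Pow(Add(-5700, 13867), Rational(1, 2)), Mul(-1, Mul(Add(-13972, -20891), Add(12073, -3763)))) = Add(Pow(8167, Rational(1, 2)), Mul(-1, Mul(-34863, 8310))) = Add(Pow(8167, Rational(1, 2)), Mul(-1, -289711530)) = Add(Pow(8167, Rational(1, 2)), 289711530) = Add(289711530, Pow(8167, Rational(1, 2)))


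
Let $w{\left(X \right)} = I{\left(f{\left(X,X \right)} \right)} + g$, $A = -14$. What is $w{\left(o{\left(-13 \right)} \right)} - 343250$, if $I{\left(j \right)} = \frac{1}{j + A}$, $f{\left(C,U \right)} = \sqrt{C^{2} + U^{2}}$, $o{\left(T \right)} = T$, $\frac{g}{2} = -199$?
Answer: $- \frac{24399001}{71} + \frac{13 \sqrt{2}}{142} \approx -3.4365 \cdot 10^{5}$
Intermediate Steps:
$g = -398$ ($g = 2 \left(-199\right) = -398$)
$I{\left(j \right)} = \frac{1}{-14 + j}$ ($I{\left(j \right)} = \frac{1}{j - 14} = \frac{1}{-14 + j}$)
$w{\left(X \right)} = -398 + \frac{1}{-14 + \sqrt{2} \sqrt{X^{2}}}$ ($w{\left(X \right)} = \frac{1}{-14 + \sqrt{X^{2} + X^{2}}} - 398 = \frac{1}{-14 + \sqrt{2 X^{2}}} - 398 = \frac{1}{-14 + \sqrt{2} \sqrt{X^{2}}} - 398 = -398 + \frac{1}{-14 + \sqrt{2} \sqrt{X^{2}}}$)
$w{\left(o{\left(-13 \right)} \right)} - 343250 = \left(-398 + \frac{1}{-14 + \sqrt{2} \sqrt{\left(-13\right)^{2}}}\right) - 343250 = \left(-398 + \frac{1}{-14 + \sqrt{2} \sqrt{169}}\right) - 343250 = \left(-398 + \frac{1}{-14 + \sqrt{2} \cdot 13}\right) - 343250 = \left(-398 + \frac{1}{-14 + 13 \sqrt{2}}\right) - 343250 = -343648 + \frac{1}{-14 + 13 \sqrt{2}}$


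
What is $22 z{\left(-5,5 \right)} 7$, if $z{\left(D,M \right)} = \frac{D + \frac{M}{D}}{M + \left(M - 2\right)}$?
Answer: $- \frac{231}{2} \approx -115.5$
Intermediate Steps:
$z{\left(D,M \right)} = \frac{D + \frac{M}{D}}{-2 + 2 M}$ ($z{\left(D,M \right)} = \frac{D + \frac{M}{D}}{M + \left(M - 2\right)} = \frac{D + \frac{M}{D}}{M + \left(-2 + M\right)} = \frac{D + \frac{M}{D}}{-2 + 2 M}$)
$22 z{\left(-5,5 \right)} 7 = 22 \frac{5 + \left(-5\right)^{2}}{2 \left(-5\right) \left(-1 + 5\right)} 7 = 22 \cdot \frac{1}{2} \left(- \frac{1}{5}\right) \frac{1}{4} \left(5 + 25\right) 7 = 22 \cdot \frac{1}{2} \left(- \frac{1}{5}\right) \frac{1}{4} \cdot 30 \cdot 7 = 22 \left(- \frac{3}{4}\right) 7 = \left(- \frac{33}{2}\right) 7 = - \frac{231}{2}$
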